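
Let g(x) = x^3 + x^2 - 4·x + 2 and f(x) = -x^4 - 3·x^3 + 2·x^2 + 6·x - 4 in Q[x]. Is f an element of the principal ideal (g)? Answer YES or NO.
YES

In Q[x] the ideal (g) consists of all multiples of g, so f ∈ (g) iff g | f, i.e. iff the remainder of f on division by g is 0. Divide f by g (g is monic, so eliminate the leading term of the running remainder at each step):
  leading term -x^4: subtract (-x)·g(x) = -x^4 - x^3 + 4·x^2 - 2·x, leaving -2·x^3 - 2·x^2 + 8·x - 4
  leading term -2·x^3: subtract (-2)·g(x) = -2·x^3 - 2·x^2 + 8·x - 4, leaving 0
The remainder is 0, so f(x) = g(x) · h(x) with h(x) = -x - 2. Hence g | f, i.e. f ∈ (g).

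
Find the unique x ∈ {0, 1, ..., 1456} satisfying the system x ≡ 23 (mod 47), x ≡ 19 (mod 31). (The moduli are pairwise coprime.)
x ≡ 1104 (mod 1457); the representative in [0, 1457) is 1104

The moduli 47, 31 are pairwise coprime, so by the CRT there is a unique solution mod 47·31 = 1457.
Solve by successive substitution. Start with x ≡ 23 (mod 47).
  Combine with x ≡ 19 (mod 31): write x = 23 + 47·t and require 23 + 47·t ≡ 19 (mod 31), i.e. 47·t ≡ 19 − 23 ≡ 27 (mod 31). Since 47^(−1) ≡ 2 (mod 31) (47 ≡ 16 (mod 31)), t ≡ 2·27 ≡ 23 (mod 31). So x ≡ 23 + 47·23 = 1104 (mod 1457).
Unique solution in [0, 1457): x = 1104.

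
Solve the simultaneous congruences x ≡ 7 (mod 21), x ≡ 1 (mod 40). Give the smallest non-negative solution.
The moduli 21, 40 are pairwise coprime, so by the CRT there is a unique solution mod 21·40 = 840.
Solve by successive substitution. Start with x ≡ 7 (mod 21).
  Combine with x ≡ 1 (mod 40): write x = 7 + 21·t and require 7 + 21·t ≡ 1 (mod 40), i.e. 21·t ≡ 1 − 7 ≡ 34 (mod 40). Since 21^(−1) ≡ 21 (mod 40), t ≡ 21·34 ≡ 34 (mod 40). So x ≡ 7 + 21·34 = 721 (mod 840).
Unique solution in [0, 840): x = 721.

Final answer: x ≡ 721 (mod 840); the representative in [0, 840) is 721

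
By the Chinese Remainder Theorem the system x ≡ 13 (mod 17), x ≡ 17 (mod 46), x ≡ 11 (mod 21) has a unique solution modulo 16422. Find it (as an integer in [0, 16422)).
x ≡ 9125 (mod 16422); the representative in [0, 16422) is 9125

The moduli 17, 46, 21 are pairwise coprime, so by the CRT there is a unique solution mod 17·46·21 = 16422.
Solve by successive substitution. Start with x ≡ 13 (mod 17).
  Combine with x ≡ 17 (mod 46): write x = 13 + 17·t and require 13 + 17·t ≡ 17 (mod 46), i.e. 17·t ≡ 17 − 13 ≡ 4 (mod 46). Since 17^(−1) ≡ 19 (mod 46), t ≡ 19·4 ≡ 30 (mod 46). So x ≡ 13 + 17·30 = 523 (mod 782).
  Combine with x ≡ 11 (mod 21): write x = 523 + 782·t and require 523 + 782·t ≡ 11 (mod 21), i.e. 782·t ≡ 11 − 523 ≡ 13 (mod 21). Since 782^(−1) ≡ 17 (mod 21) (782 ≡ 5 (mod 21)), t ≡ 17·13 ≡ 11 (mod 21). So x ≡ 523 + 782·11 = 9125 (mod 16422).
Unique solution in [0, 16422): x = 9125.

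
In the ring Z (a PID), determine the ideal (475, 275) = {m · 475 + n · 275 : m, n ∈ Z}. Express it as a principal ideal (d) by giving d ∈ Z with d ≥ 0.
(475, 275) = (25); d = 25

In the PID Z, (a, b) is generated by gcd(a, b). Compute gcd(475, 275) with the extended Euclidean algorithm, tracking rows (r, s, t) with s·475 + t·275 = r:
  row A: (475, 1, 0)   [1·475 + 0·275 = 475]
  row B: (275, 0, 1)   [0·475 + 1·275 = 275]
  475 = 1·275 + 200   → row C = row A − 1·row B = (200, 1, −1)   [check: 1·475 − 1·275 = 200]
  275 = 1·200 + 75   → row D = row B − 1·row C = (75, −1, 2)   [check: −1·475 + 2·275 = 75]
  200 = 2·75 + 50   → row E = row C − 2·row D = (50, 3, −5)   [check: 3·475 − 5·275 = 50]
  75 = 1·50 + 25   → row F = row D − 1·row E = (25, −4, 7)   [check: −4·475 + 7·275 = 25]
  50 = 2·25 + 0   → remainder 0, stop. gcd = 25 (last nonzero row F).
So gcd(475, 275) = 25, with Bézout identity −4·475 + 7·275 = 25. Containment (⊇): the Bézout identity exhibits 25 as an element of (475, 275), giving (25) ⊆ (475, 275). Containment (⊆): since 25 | 475 and 25 | 275 (475 = 25·19, 275 = 25·11), every Z-linear combination of 475 and 275 is divisible by 25, so (475, 275) ⊆ (25). Therefore (475, 275) = (25), d = 25.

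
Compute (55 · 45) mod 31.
Reduce the factors first: 55 ≡ 24, 45 ≡ 14 (mod 31), so 55 · 45 ≡ 24 · 14 (mod 31). 24 · 14 = 336. Dividing by 31: 336 = 10·31 + 26. So (55 · 45) mod 31 = 26.

Final answer: 26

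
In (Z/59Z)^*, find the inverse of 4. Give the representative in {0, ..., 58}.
4^(−1) ≡ 15 (mod 59)

Apply the extended Euclidean algorithm to (59, 4), tracking rows (r, s, t) with s·59 + t·4 = r. Each division r_prev = q·r_cur + r_new produces the new row as (previous row) − q·(current row):
  row A: (59, 1, 0)   [1·59 + 0·4 = 59]
  row B: (4, 0, 1)   [0·59 + 1·4 = 4]
  59 = 14·4 + 3   → row C = row A − 14·row B = (3, 1, −14)   [check: 1·59 − 14·4 = 3]
  4 = 1·3 + 1   → row D = row B − 1·row C = (1, −1, 15)   [check: −1·59 + 15·4 = 1]
  3 = 3·1 + 0   → remainder 0, stop. gcd = 1 (last nonzero row D).
The gcd is 1, so 4 is invertible mod 59. The last nonzero row gives −1·59 + 15·4 = 1, so t = 15. So 4^(−1) ≡ 15 (mod 59). Verify: 4 · 15 = 60 ≡ 1 (mod 59). ✓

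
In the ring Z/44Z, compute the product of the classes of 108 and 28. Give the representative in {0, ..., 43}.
32

Reduce the factors first: 108 ≡ 20 (mod 44), so 108 · 28 ≡ 20 · 28 (mod 44). 20 · 28 = 560. Dividing by 44: 560 = 12·44 + 32. So (108 · 28) mod 44 = 32.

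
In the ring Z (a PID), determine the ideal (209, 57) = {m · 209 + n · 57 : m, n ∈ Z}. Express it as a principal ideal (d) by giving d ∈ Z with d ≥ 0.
(209, 57) = (19); d = 19

In the PID Z, (a, b) is generated by gcd(a, b). Compute gcd(209, 57) with the extended Euclidean algorithm, tracking rows (r, s, t) with s·209 + t·57 = r:
  row A: (209, 1, 0)   [1·209 + 0·57 = 209]
  row B: (57, 0, 1)   [0·209 + 1·57 = 57]
  209 = 3·57 + 38   → row C = row A − 3·row B = (38, 1, −3)   [check: 1·209 − 3·57 = 38]
  57 = 1·38 + 19   → row D = row B − 1·row C = (19, −1, 4)   [check: −1·209 + 4·57 = 19]
  38 = 2·19 + 0   → remainder 0, stop. gcd = 19 (last nonzero row D).
So gcd(209, 57) = 19, with Bézout identity −1·209 + 4·57 = 19. Containment (⊇): the Bézout identity exhibits 19 as an element of (209, 57), giving (19) ⊆ (209, 57). Containment (⊆): since 19 | 209 and 19 | 57 (209 = 19·11, 57 = 19·3), every Z-linear combination of 209 and 57 is divisible by 19, so (209, 57) ⊆ (19). Therefore (209, 57) = (19), d = 19.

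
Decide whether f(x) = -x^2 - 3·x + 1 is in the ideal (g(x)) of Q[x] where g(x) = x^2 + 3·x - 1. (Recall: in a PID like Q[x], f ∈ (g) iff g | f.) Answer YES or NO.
YES

In Q[x] the ideal (g) consists of all multiples of g, so f ∈ (g) iff g | f, i.e. iff the remainder of f on division by g is 0. Divide f by g (g is monic, so eliminate the leading term of the running remainder at each step):
  leading term -x^2: subtract (-1)·g(x) = -x^2 - 3·x + 1, leaving 0
The remainder is 0, so f(x) = g(x) · h(x) with h(x) = -1. Hence g | f, i.e. f ∈ (g).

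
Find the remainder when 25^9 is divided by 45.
Use repeated squaring. Binary(9) = 1001. Walk through the bits of the exponent 9 left-to-right: at each bit after the leading one, square the running value, then multiply by 25 if the bit is 1 (always reducing mod 45):
  bit 1 = 1 (leading): start with 25.
  bit 2 = 0: square 25^2 = 625 ≡ 40 (mod 45).
  bit 3 = 0: square 40^2 = 1600 ≡ 25 (mod 45).
  bit 4 = 1: square 25^2 = 625 ≡ 40; bit is 1, so multiply 40·25 = 1000 ≡ 10 (mod 45).
Final value: 25^9 ≡ 10 (mod 45).

Final answer: 10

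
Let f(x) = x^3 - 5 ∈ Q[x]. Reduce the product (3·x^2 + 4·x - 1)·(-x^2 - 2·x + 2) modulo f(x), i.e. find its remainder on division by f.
First multiply in Q[x] without reducing: a · b = -3·x^4 - 10·x^3 - x^2 + 10·x - 2. Now divide by f(x) = x^3 - 5, eliminating the leading term at each step:
  leading term -3·x^4: subtract (-3·x)·f(x) = -3·x^4 + 15·x, leaving -10·x^3 - x^2 - 5·x - 2
  leading term -10·x^3: subtract (-10)·f(x) = 50 - 10·x^3, leaving -x^2 - 5·x - 52
The degree is now < 3, so this is the remainder. Hence a · b ≡ -x^2 - 5·x - 52 in Q[x]/(f).

Final answer: a · b ≡ -x^2 - 5·x - 52 (mod f(x))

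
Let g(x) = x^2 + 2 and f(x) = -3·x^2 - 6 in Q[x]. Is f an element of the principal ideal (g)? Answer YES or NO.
In Q[x] the ideal (g) consists of all multiples of g, so f ∈ (g) iff g | f, i.e. iff the remainder of f on division by g is 0. Divide f by g (g is monic, so eliminate the leading term of the running remainder at each step):
  leading term -3·x^2: subtract (-3)·g(x) = -3·x^2 - 6, leaving 0
The remainder is 0, so f(x) = g(x) · h(x) with h(x) = -3. Hence g | f, i.e. f ∈ (g).

Final answer: YES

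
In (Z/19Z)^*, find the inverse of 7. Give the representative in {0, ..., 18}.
7^(−1) ≡ 11 (mod 19)

Apply the extended Euclidean algorithm to (19, 7), tracking rows (r, s, t) with s·19 + t·7 = r. Each division r_prev = q·r_cur + r_new produces the new row as (previous row) − q·(current row):
  row A: (19, 1, 0)   [1·19 + 0·7 = 19]
  row B: (7, 0, 1)   [0·19 + 1·7 = 7]
  19 = 2·7 + 5   → row C = row A − 2·row B = (5, 1, −2)   [check: 1·19 − 2·7 = 5]
  7 = 1·5 + 2   → row D = row B − 1·row C = (2, −1, 3)   [check: −1·19 + 3·7 = 2]
  5 = 2·2 + 1   → row E = row C − 2·row D = (1, 3, −8)   [check: 3·19 − 8·7 = 1]
  2 = 2·1 + 0   → remainder 0, stop. gcd = 1 (last nonzero row E).
The gcd is 1, so 7 is invertible mod 19. The last nonzero row gives 3·19 − 8·7 = 1, so t = −8. So 7^(−1) ≡ −8 ≡ 11 (mod 19). Verify: 7 · 11 = 77 ≡ 1 (mod 19). ✓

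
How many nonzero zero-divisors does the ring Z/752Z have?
In Z/752Z each nonzero element is either a unit (gcd with 752 is 1) or a zero-divisor (gcd > 1). The number of units is φ(752): factorise 752 = 2^4 · 47, so φ(752) = (2^4 − 2^3) · (47 − 1) = 8 · 46 = 368. The nonzero elements number 752 − 1 = 751. Hence the nonzero zero-divisors number 751 − 368 = 383.

Final answer: Z/752Z has 383 nonzero zero-divisors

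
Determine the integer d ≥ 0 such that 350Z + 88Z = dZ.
(350, 88) = (2); d = 2

In the PID Z, (a, b) is generated by gcd(a, b). Compute gcd(350, 88) with the extended Euclidean algorithm, tracking rows (r, s, t) with s·350 + t·88 = r:
  row A: (350, 1, 0)   [1·350 + 0·88 = 350]
  row B: (88, 0, 1)   [0·350 + 1·88 = 88]
  350 = 3·88 + 86   → row C = row A − 3·row B = (86, 1, −3)   [check: 1·350 − 3·88 = 86]
  88 = 1·86 + 2   → row D = row B − 1·row C = (2, −1, 4)   [check: −1·350 + 4·88 = 2]
  86 = 43·2 + 0   → remainder 0, stop. gcd = 2 (last nonzero row D).
So gcd(350, 88) = 2, with Bézout identity −1·350 + 4·88 = 2. Containment (⊇): the Bézout identity exhibits 2 as an element of (350, 88), giving (2) ⊆ (350, 88). Containment (⊆): since 2 | 350 and 2 | 88 (350 = 2·175, 88 = 2·44), every Z-linear combination of 350 and 88 is divisible by 2, so (350, 88) ⊆ (2). Therefore (350, 88) = (2), d = 2.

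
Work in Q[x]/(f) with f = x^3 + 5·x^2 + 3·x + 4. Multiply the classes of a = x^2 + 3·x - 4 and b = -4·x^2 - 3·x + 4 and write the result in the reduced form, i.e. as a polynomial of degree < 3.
First multiply in Q[x] without reducing: a · b = -4·x^4 - 15·x^3 + 11·x^2 + 24·x - 16. Now divide by f(x) = x^3 + 5·x^2 + 3·x + 4, eliminating the leading term at each step:
  leading term -4·x^4: subtract (-4·x)·f(x) = -4·x^4 - 20·x^3 - 12·x^2 - 16·x, leaving 5·x^3 + 23·x^2 + 40·x - 16
  leading term 5·x^3: subtract (5)·f(x) = 5·x^3 + 25·x^2 + 15·x + 20, leaving -2·x^2 + 25·x - 36
The degree is now < 3, so this is the remainder. Hence a · b ≡ -2·x^2 + 25·x - 36 in Q[x]/(f).

Final answer: a · b ≡ -2·x^2 + 25·x - 36 (mod f(x))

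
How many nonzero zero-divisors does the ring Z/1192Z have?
In Z/1192Z each nonzero element is either a unit (gcd with 1192 is 1) or a zero-divisor (gcd > 1). The number of units is φ(1192): factorise 1192 = 2^3 · 149, so φ(1192) = (2^3 − 2^2) · (149 − 1) = 4 · 148 = 592. The nonzero elements number 1192 − 1 = 1191. Hence the nonzero zero-divisors number 1191 − 592 = 599.

Final answer: Z/1192Z has 599 nonzero zero-divisors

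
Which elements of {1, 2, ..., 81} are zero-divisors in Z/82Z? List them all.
nonzero zero-divisors of Z/82Z = {2, 4, 6, 8, 10, 12, 14, 16, 18, 20, 22, 24, 26, 28, 30, 32, 34, 36, 38, 40, 41, 42, 44, 46, 48, 50, 52, 54, 56, 58, 60, 62, 64, 66, 68, 70, 72, 74, 76, 78, 80}

An element a ∈ Z/82Z (with a ≠ 0) is a zero-divisor iff gcd(a, 82) > 1 (because a is a unit precisely when gcd(a, n) = 1, and in Z/nZ every nonzero, non-unit element is a zero-divisor). Scan a = 1, ..., 81 and keep those with gcd(a, 82) > 1:
  gcd(2, 82) = 2, gcd(4, 82) = 2, gcd(6, 82) = 2, gcd(8, 82) = 2, gcd(10, 82) = 2, gcd(12, 82) = 2, gcd(14, 82) = 2, gcd(16, 82) = 2, gcd(18, 82) = 2, gcd(20, 82) = 2, gcd(22, 82) = 2, gcd(24, 82) = 2, gcd(26, 82) = 2, gcd(28, 82) = 2, gcd(30, 82) = 2, gcd(32, 82) = 2, gcd(34, 82) = 2, gcd(36, 82) = 2, gcd(38, 82) = 2, gcd(40, 82) = 2, gcd(41, 82) = 41, gcd(42, 82) = 2, gcd(44, 82) = 2, gcd(46, 82) = 2, gcd(48, 82) = 2, gcd(50, 82) = 2, gcd(52, 82) = 2, gcd(54, 82) = 2, gcd(56, 82) = 2, gcd(58, 82) = 2, gcd(60, 82) = 2, gcd(62, 82) = 2, gcd(64, 82) = 2, gcd(66, 82) = 2, gcd(68, 82) = 2, gcd(70, 82) = 2, gcd(72, 82) = 2, gcd(74, 82) = 2, gcd(76, 82) = 2, gcd(78, 82) = 2, gcd(80, 82) = 2.
All other a ∈ {1, ..., 81} have gcd(a, 82) = 1 and are units. So the nonzero zero-divisors are exactly the 41 values of a appearing in this scan.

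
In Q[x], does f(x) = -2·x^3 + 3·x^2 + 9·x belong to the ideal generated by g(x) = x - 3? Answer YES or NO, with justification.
YES

In Q[x] the ideal (g) consists of all multiples of g, so f ∈ (g) iff g | f, i.e. iff the remainder of f on division by g is 0. Divide f by g (g is monic, so eliminate the leading term of the running remainder at each step):
  leading term -2·x^3: subtract (-2·x^2)·g(x) = -2·x^3 + 6·x^2, leaving -3·x^2 + 9·x
  leading term -3·x^2: subtract (-3·x)·g(x) = -3·x^2 + 9·x, leaving 0
The remainder is 0, so f(x) = g(x) · h(x) with h(x) = -2·x^2 - 3·x. Hence g | f, i.e. f ∈ (g).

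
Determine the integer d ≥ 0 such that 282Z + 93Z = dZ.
In the PID Z, (a, b) is generated by gcd(a, b). Compute gcd(282, 93) with the extended Euclidean algorithm, tracking rows (r, s, t) with s·282 + t·93 = r:
  row A: (282, 1, 0)   [1·282 + 0·93 = 282]
  row B: (93, 0, 1)   [0·282 + 1·93 = 93]
  282 = 3·93 + 3   → row C = row A − 3·row B = (3, 1, −3)   [check: 1·282 − 3·93 = 3]
  93 = 31·3 + 0   → remainder 0, stop. gcd = 3 (last nonzero row C).
So gcd(282, 93) = 3, with Bézout identity 1·282 − 3·93 = 3. Containment (⊇): the Bézout identity exhibits 3 as an element of (282, 93), giving (3) ⊆ (282, 93). Containment (⊆): since 3 | 282 and 3 | 93 (282 = 3·94, 93 = 3·31), every Z-linear combination of 282 and 93 is divisible by 3, so (282, 93) ⊆ (3). Therefore (282, 93) = (3), d = 3.

Final answer: (282, 93) = (3); d = 3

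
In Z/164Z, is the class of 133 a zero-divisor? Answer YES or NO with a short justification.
NO

gcd(133, 164) = 1, so 133 is a unit in Z/164Z (it has a multiplicative inverse). A unit cannot be a zero-divisor: if 133·b ≡ 0 then multiplying both sides by 133^(−1) gives b ≡ 0. So 133 is not a zero-divisor.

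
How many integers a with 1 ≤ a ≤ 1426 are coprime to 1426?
The number of a ∈ {1, ..., 1426} with gcd(a, 1426) = 1 is by definition Euler's totient φ(1426). φ is multiplicative, with φ(p^e) = p^e − p^(e−1). Factorise 1426 = 2 · 23 · 31. Then
  φ(1426) = (2 − 1) · (23 − 1) · (31 − 1) = 1 · 22 · 30 = 660.
So there are 660 such integers.

Final answer: 660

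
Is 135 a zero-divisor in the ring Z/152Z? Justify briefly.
gcd(135, 152) = 1, so 135 is a unit in Z/152Z (it has a multiplicative inverse). A unit cannot be a zero-divisor: if 135·b ≡ 0 then multiplying both sides by 135^(−1) gives b ≡ 0. So 135 is not a zero-divisor.

Final answer: NO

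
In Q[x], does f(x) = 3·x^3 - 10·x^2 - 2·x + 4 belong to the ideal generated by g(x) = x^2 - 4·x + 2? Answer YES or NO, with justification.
In Q[x] the ideal (g) consists of all multiples of g, so f ∈ (g) iff g | f, i.e. iff the remainder of f on division by g is 0. Divide f by g (g is monic, so eliminate the leading term of the running remainder at each step):
  leading term 3·x^3: subtract (3·x)·g(x) = 3·x^3 - 12·x^2 + 6·x, leaving 2·x^2 - 8·x + 4
  leading term 2·x^2: subtract (2)·g(x) = 2·x^2 - 8·x + 4, leaving 0
The remainder is 0, so f(x) = g(x) · h(x) with h(x) = 3·x + 2. Hence g | f, i.e. f ∈ (g).

Final answer: YES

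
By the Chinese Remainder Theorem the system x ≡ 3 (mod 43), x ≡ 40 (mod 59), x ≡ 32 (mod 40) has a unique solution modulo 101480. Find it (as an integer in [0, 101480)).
x ≡ 78392 (mod 101480); the representative in [0, 101480) is 78392

The moduli 43, 59, 40 are pairwise coprime, so by the CRT there is a unique solution mod 43·59·40 = 101480.
Solve by successive substitution. Start with x ≡ 3 (mod 43).
  Combine with x ≡ 40 (mod 59): write x = 3 + 43·t and require 3 + 43·t ≡ 40 (mod 59), i.e. 43·t ≡ 40 − 3 ≡ 37 (mod 59). Since 43^(−1) ≡ 11 (mod 59), t ≡ 11·37 ≡ 53 (mod 59). So x ≡ 3 + 43·53 = 2282 (mod 2537).
  Combine with x ≡ 32 (mod 40): write x = 2282 + 2537·t and require 2282 + 2537·t ≡ 32 (mod 40), i.e. 2537·t ≡ 32 − 2282 ≡ 30 (mod 40). Since 2537^(−1) ≡ 33 (mod 40) (2537 ≡ 17 (mod 40)), t ≡ 33·30 ≡ 30 (mod 40). So x ≡ 2282 + 2537·30 = 78392 (mod 101480).
Unique solution in [0, 101480): x = 78392.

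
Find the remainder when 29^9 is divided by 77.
8

Use repeated squaring. Binary(9) = 1001. Walk through the bits of the exponent 9 left-to-right: at each bit after the leading one, square the running value, then multiply by 29 if the bit is 1 (always reducing mod 77):
  bit 1 = 1 (leading): start with 29.
  bit 2 = 0: square 29^2 = 841 ≡ 71 (mod 77).
  bit 3 = 0: square 71^2 = 5041 ≡ 36 (mod 77).
  bit 4 = 1: square 36^2 = 1296 ≡ 64; bit is 1, so multiply 64·29 = 1856 ≡ 8 (mod 77).
Final value: 29^9 ≡ 8 (mod 77).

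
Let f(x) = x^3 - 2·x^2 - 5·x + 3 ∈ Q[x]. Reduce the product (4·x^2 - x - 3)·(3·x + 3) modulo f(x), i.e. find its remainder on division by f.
a · b ≡ 33·x^2 + 48·x - 45 (mod f(x))

First multiply in Q[x] without reducing: a · b = 12·x^3 + 9·x^2 - 12·x - 9. Now divide by f(x) = x^3 - 2·x^2 - 5·x + 3, eliminating the leading term at each step:
  leading term 12·x^3: subtract (12)·f(x) = 12·x^3 - 24·x^2 - 60·x + 36, leaving 33·x^2 + 48·x - 45
The degree is now < 3, so this is the remainder. Hence a · b ≡ 33·x^2 + 48·x - 45 in Q[x]/(f).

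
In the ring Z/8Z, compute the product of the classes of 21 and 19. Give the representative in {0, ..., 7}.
Reduce the factors first: 21 ≡ 5, 19 ≡ 3 (mod 8), so 21 · 19 ≡ 5 · 3 (mod 8). 5 · 3 = 15. Dividing by 8: 15 = 1·8 + 7. So (21 · 19) mod 8 = 7.

Final answer: 7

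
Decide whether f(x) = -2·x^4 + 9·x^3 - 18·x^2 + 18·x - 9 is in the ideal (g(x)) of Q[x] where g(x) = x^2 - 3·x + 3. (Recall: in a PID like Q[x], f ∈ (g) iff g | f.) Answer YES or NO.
YES

In Q[x] the ideal (g) consists of all multiples of g, so f ∈ (g) iff g | f, i.e. iff the remainder of f on division by g is 0. Divide f by g (g is monic, so eliminate the leading term of the running remainder at each step):
  leading term -2·x^4: subtract (-2·x^2)·g(x) = -2·x^4 + 6·x^3 - 6·x^2, leaving 3·x^3 - 12·x^2 + 18·x - 9
  leading term 3·x^3: subtract (3·x)·g(x) = 3·x^3 - 9·x^2 + 9·x, leaving -3·x^2 + 9·x - 9
  leading term -3·x^2: subtract (-3)·g(x) = -3·x^2 + 9·x - 9, leaving 0
The remainder is 0, so f(x) = g(x) · h(x) with h(x) = -2·x^2 + 3·x - 3. Hence g | f, i.e. f ∈ (g).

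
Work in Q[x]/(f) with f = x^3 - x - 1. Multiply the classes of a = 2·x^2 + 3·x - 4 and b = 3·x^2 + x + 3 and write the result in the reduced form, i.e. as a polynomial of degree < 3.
First multiply in Q[x] without reducing: a · b = 6·x^4 + 11·x^3 - 3·x^2 + 5·x - 12. Now divide by f(x) = x^3 - x - 1, eliminating the leading term at each step:
  leading term 6·x^4: subtract (6·x)·f(x) = 6·x^4 - 6·x^2 - 6·x, leaving 11·x^3 + 3·x^2 + 11·x - 12
  leading term 11·x^3: subtract (11)·f(x) = 11·x^3 - 11·x - 11, leaving 3·x^2 + 22·x - 1
The degree is now < 3, so this is the remainder. Hence a · b ≡ 3·x^2 + 22·x - 1 in Q[x]/(f).

Final answer: a · b ≡ 3·x^2 + 22·x - 1 (mod f(x))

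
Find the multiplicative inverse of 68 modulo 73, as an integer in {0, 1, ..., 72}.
Apply the extended Euclidean algorithm to (73, 68), tracking rows (r, s, t) with s·73 + t·68 = r. Each division r_prev = q·r_cur + r_new produces the new row as (previous row) − q·(current row):
  row A: (73, 1, 0)   [1·73 + 0·68 = 73]
  row B: (68, 0, 1)   [0·73 + 1·68 = 68]
  73 = 1·68 + 5   → row C = row A − 1·row B = (5, 1, −1)   [check: 1·73 − 1·68 = 5]
  68 = 13·5 + 3   → row D = row B − 13·row C = (3, −13, 14)   [check: −13·73 + 14·68 = 3]
  5 = 1·3 + 2   → row E = row C − 1·row D = (2, 14, −15)   [check: 14·73 − 15·68 = 2]
  3 = 1·2 + 1   → row F = row D − 1·row E = (1, −27, 29)   [check: −27·73 + 29·68 = 1]
  2 = 2·1 + 0   → remainder 0, stop. gcd = 1 (last nonzero row F).
The gcd is 1, so 68 is invertible mod 73. The last nonzero row gives −27·73 + 29·68 = 1, so t = 29. So 68^(−1) ≡ 29 (mod 73). Verify: 68 · 29 = 1972 ≡ 1 (mod 73). ✓

Final answer: 68^(−1) ≡ 29 (mod 73)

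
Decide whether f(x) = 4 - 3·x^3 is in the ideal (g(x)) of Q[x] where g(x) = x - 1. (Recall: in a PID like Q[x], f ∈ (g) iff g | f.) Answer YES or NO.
In Q[x] the ideal (g) consists of all multiples of g, so f ∈ (g) iff g | f, i.e. iff the remainder of f on division by g is 0. Divide f by g (g is monic, so eliminate the leading term of the running remainder at each step):
  leading term -3·x^3: subtract (-3·x^2)·g(x) = -3·x^3 + 3·x^2, leaving 4 - 3·x^2
  leading term -3·x^2: subtract (-3·x)·g(x) = -3·x^2 + 3·x, leaving 4 - 3·x
  leading term -3·x: subtract (-3)·g(x) = 3 - 3·x, leaving 1
The remainder r(x) = 1 ≠ 0 (and deg r < deg g), so g ∤ f, i.e. f ∉ (g).

Final answer: NO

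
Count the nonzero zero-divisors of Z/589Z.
Z/589Z has 48 nonzero zero-divisors

In Z/589Z each nonzero element is either a unit (gcd with 589 is 1) or a zero-divisor (gcd > 1). The number of units is φ(589): factorise 589 = 19 · 31, so φ(589) = (19 − 1) · (31 − 1) = 18 · 30 = 540. The nonzero elements number 589 − 1 = 588. Hence the nonzero zero-divisors number 588 − 540 = 48.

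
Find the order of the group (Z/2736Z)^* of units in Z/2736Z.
|(Z/2736Z)^*| = 864

(Z/2736Z)^* consists of the classes a with gcd(a, 2736) = 1, so its order is φ(2736). φ is multiplicative, with φ(p^e) = p^e − p^(e−1). Factorise 2736 = 2^4 · 3^2 · 19. Then
  φ(2736) = (2^4 − 2^3) · (3^2 − 3^1) · (19 − 1) = 8 · 6 · 18 = 864.
Thus |(Z/2736Z)^*| = 864.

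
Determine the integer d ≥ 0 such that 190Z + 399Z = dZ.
In the PID Z, (a, b) is generated by gcd(a, b). Compute gcd(399, 190) with the extended Euclidean algorithm, tracking rows (r, s, t) with s·399 + t·190 = r:
  row A: (399, 1, 0)   [1·399 + 0·190 = 399]
  row B: (190, 0, 1)   [0·399 + 1·190 = 190]
  399 = 2·190 + 19   → row C = row A − 2·row B = (19, 1, −2)   [check: 1·399 − 2·190 = 19]
  190 = 10·19 + 0   → remainder 0, stop. gcd = 19 (last nonzero row C).
So gcd(190, 399) = 19, with Bézout identity 1·399 − 2·190 = 19. Containment (⊇): the Bézout identity exhibits 19 as an element of (190, 399), giving (19) ⊆ (190, 399). Containment (⊆): since 19 | 190 and 19 | 399 (190 = 19·10, 399 = 19·21), every Z-linear combination of 190 and 399 is divisible by 19, so (190, 399) ⊆ (19). Therefore (190, 399) = (19), d = 19.

Final answer: (190, 399) = (19); d = 19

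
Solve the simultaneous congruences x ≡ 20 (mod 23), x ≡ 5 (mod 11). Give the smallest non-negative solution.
x ≡ 181 (mod 253); the representative in [0, 253) is 181

The moduli 23, 11 are pairwise coprime, so by the CRT there is a unique solution mod 23·11 = 253.
Solve by successive substitution. Start with x ≡ 20 (mod 23).
  Combine with x ≡ 5 (mod 11): write x = 20 + 23·t and require 20 + 23·t ≡ 5 (mod 11), i.e. 23·t ≡ 5 − 20 ≡ 7 (mod 11). Since 23^(−1) ≡ 1 (mod 11) (23 ≡ 1 (mod 11)), t ≡ 1·7 ≡ 7 (mod 11). So x ≡ 20 + 23·7 = 181 (mod 253).
Unique solution in [0, 253): x = 181.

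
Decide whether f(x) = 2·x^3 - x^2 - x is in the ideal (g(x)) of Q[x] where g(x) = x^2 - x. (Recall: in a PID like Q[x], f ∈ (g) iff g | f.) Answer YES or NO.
YES

In Q[x] the ideal (g) consists of all multiples of g, so f ∈ (g) iff g | f, i.e. iff the remainder of f on division by g is 0. Divide f by g (g is monic, so eliminate the leading term of the running remainder at each step):
  leading term 2·x^3: subtract (2·x)·g(x) = 2·x^3 - 2·x^2, leaving x^2 - x
  leading term x^2: subtract (1)·g(x) = x^2 - x, leaving 0
The remainder is 0, so f(x) = g(x) · h(x) with h(x) = 2·x + 1. Hence g | f, i.e. f ∈ (g).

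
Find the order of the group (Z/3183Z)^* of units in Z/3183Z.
|(Z/3183Z)^*| = 2120

(Z/3183Z)^* consists of the classes a with gcd(a, 3183) = 1, so its order is φ(3183). φ is multiplicative, with φ(p^e) = p^e − p^(e−1). Factorise 3183 = 3 · 1061. Then
  φ(3183) = (3 − 1) · (1061 − 1) = 2 · 1060 = 2120.
Thus |(Z/3183Z)^*| = 2120.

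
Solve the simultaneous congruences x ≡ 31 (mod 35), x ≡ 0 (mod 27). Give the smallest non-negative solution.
x ≡ 486 (mod 945); the representative in [0, 945) is 486

The moduli 35, 27 are pairwise coprime, so by the CRT there is a unique solution mod 35·27 = 945.
Solve by successive substitution. Start with x ≡ 31 (mod 35).
  Combine with x ≡ 0 (mod 27): write x = 31 + 35·t and require 31 + 35·t ≡ 0 (mod 27), i.e. 35·t ≡ 0 − 31 ≡ 23 (mod 27). Since 35^(−1) ≡ 17 (mod 27) (35 ≡ 8 (mod 27)), t ≡ 17·23 ≡ 13 (mod 27). So x ≡ 31 + 35·13 = 486 (mod 945).
Unique solution in [0, 945): x = 486.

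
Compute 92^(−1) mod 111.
Apply the extended Euclidean algorithm to (111, 92), tracking rows (r, s, t) with s·111 + t·92 = r. Each division r_prev = q·r_cur + r_new produces the new row as (previous row) − q·(current row):
  row A: (111, 1, 0)   [1·111 + 0·92 = 111]
  row B: (92, 0, 1)   [0·111 + 1·92 = 92]
  111 = 1·92 + 19   → row C = row A − 1·row B = (19, 1, −1)   [check: 1·111 − 1·92 = 19]
  92 = 4·19 + 16   → row D = row B − 4·row C = (16, −4, 5)   [check: −4·111 + 5·92 = 16]
  19 = 1·16 + 3   → row E = row C − 1·row D = (3, 5, −6)   [check: 5·111 − 6·92 = 3]
  16 = 5·3 + 1   → row F = row D − 5·row E = (1, −29, 35)   [check: −29·111 + 35·92 = 1]
  3 = 3·1 + 0   → remainder 0, stop. gcd = 1 (last nonzero row F).
The gcd is 1, so 92 is invertible mod 111. The last nonzero row gives −29·111 + 35·92 = 1, so t = 35. So 92^(−1) ≡ 35 (mod 111). Verify: 92 · 35 = 3220 ≡ 1 (mod 111). ✓

Final answer: 92^(−1) ≡ 35 (mod 111)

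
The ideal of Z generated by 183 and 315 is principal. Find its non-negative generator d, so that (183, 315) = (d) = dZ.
In the PID Z, (a, b) is generated by gcd(a, b). Compute gcd(315, 183) with the extended Euclidean algorithm, tracking rows (r, s, t) with s·315 + t·183 = r:
  row A: (315, 1, 0)   [1·315 + 0·183 = 315]
  row B: (183, 0, 1)   [0·315 + 1·183 = 183]
  315 = 1·183 + 132   → row C = row A − 1·row B = (132, 1, −1)   [check: 1·315 − 1·183 = 132]
  183 = 1·132 + 51   → row D = row B − 1·row C = (51, −1, 2)   [check: −1·315 + 2·183 = 51]
  132 = 2·51 + 30   → row E = row C − 2·row D = (30, 3, −5)   [check: 3·315 − 5·183 = 30]
  51 = 1·30 + 21   → row F = row D − 1·row E = (21, −4, 7)   [check: −4·315 + 7·183 = 21]
  30 = 1·21 + 9   → row G = row E − 1·row F = (9, 7, −12)   [check: 7·315 − 12·183 = 9]
  21 = 2·9 + 3   → row H = row F − 2·row G = (3, −18, 31)   [check: −18·315 + 31·183 = 3]
  9 = 3·3 + 0   → remainder 0, stop. gcd = 3 (last nonzero row H).
So gcd(183, 315) = 3, with Bézout identity −18·315 + 31·183 = 3. Containment (⊇): the Bézout identity exhibits 3 as an element of (183, 315), giving (3) ⊆ (183, 315). Containment (⊆): since 3 | 183 and 3 | 315 (183 = 3·61, 315 = 3·105), every Z-linear combination of 183 and 315 is divisible by 3, so (183, 315) ⊆ (3). Therefore (183, 315) = (3), d = 3.

Final answer: (183, 315) = (3); d = 3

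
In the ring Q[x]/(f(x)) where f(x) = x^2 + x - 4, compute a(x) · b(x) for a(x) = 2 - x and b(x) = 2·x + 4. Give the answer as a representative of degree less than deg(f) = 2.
First multiply in Q[x] without reducing: a · b = 8 - 2·x^2. Now divide by f(x) = x^2 + x - 4, eliminating the leading term at each step:
  leading term -2·x^2: subtract (-2)·f(x) = -2·x^2 - 2·x + 8, leaving 2·x
The degree is now < 2, so this is the remainder. Hence a · b ≡ 2·x in Q[x]/(f).

Final answer: a · b ≡ 2·x (mod f(x))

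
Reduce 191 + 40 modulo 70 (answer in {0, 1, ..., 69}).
21

Reduce the summands first: 191 ≡ 51 (mod 70), so 191 + 40 ≡ 51 + 40 (mod 70). 51 + 40 = 91; 91 = 1·70 + 21, so (191 + 40) mod 70 = 21.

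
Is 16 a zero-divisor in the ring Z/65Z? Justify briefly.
gcd(16, 65) = 1, so 16 is a unit in Z/65Z (it has a multiplicative inverse). A unit cannot be a zero-divisor: if 16·b ≡ 0 then multiplying both sides by 16^(−1) gives b ≡ 0. So 16 is not a zero-divisor.

Final answer: NO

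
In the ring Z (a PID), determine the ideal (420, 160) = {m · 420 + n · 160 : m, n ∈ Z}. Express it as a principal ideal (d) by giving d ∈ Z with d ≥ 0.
In the PID Z, (a, b) is generated by gcd(a, b). Compute gcd(420, 160) with the extended Euclidean algorithm, tracking rows (r, s, t) with s·420 + t·160 = r:
  row A: (420, 1, 0)   [1·420 + 0·160 = 420]
  row B: (160, 0, 1)   [0·420 + 1·160 = 160]
  420 = 2·160 + 100   → row C = row A − 2·row B = (100, 1, −2)   [check: 1·420 − 2·160 = 100]
  160 = 1·100 + 60   → row D = row B − 1·row C = (60, −1, 3)   [check: −1·420 + 3·160 = 60]
  100 = 1·60 + 40   → row E = row C − 1·row D = (40, 2, −5)   [check: 2·420 − 5·160 = 40]
  60 = 1·40 + 20   → row F = row D − 1·row E = (20, −3, 8)   [check: −3·420 + 8·160 = 20]
  40 = 2·20 + 0   → remainder 0, stop. gcd = 20 (last nonzero row F).
So gcd(420, 160) = 20, with Bézout identity −3·420 + 8·160 = 20. Containment (⊇): the Bézout identity exhibits 20 as an element of (420, 160), giving (20) ⊆ (420, 160). Containment (⊆): since 20 | 420 and 20 | 160 (420 = 20·21, 160 = 20·8), every Z-linear combination of 420 and 160 is divisible by 20, so (420, 160) ⊆ (20). Therefore (420, 160) = (20), d = 20.

Final answer: (420, 160) = (20); d = 20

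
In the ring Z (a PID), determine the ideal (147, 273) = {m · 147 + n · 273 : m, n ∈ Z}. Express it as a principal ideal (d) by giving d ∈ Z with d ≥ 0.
In the PID Z, (a, b) is generated by gcd(a, b). Compute gcd(273, 147) with the extended Euclidean algorithm, tracking rows (r, s, t) with s·273 + t·147 = r:
  row A: (273, 1, 0)   [1·273 + 0·147 = 273]
  row B: (147, 0, 1)   [0·273 + 1·147 = 147]
  273 = 1·147 + 126   → row C = row A − 1·row B = (126, 1, −1)   [check: 1·273 − 1·147 = 126]
  147 = 1·126 + 21   → row D = row B − 1·row C = (21, −1, 2)   [check: −1·273 + 2·147 = 21]
  126 = 6·21 + 0   → remainder 0, stop. gcd = 21 (last nonzero row D).
So gcd(147, 273) = 21, with Bézout identity −1·273 + 2·147 = 21. Containment (⊇): the Bézout identity exhibits 21 as an element of (147, 273), giving (21) ⊆ (147, 273). Containment (⊆): since 21 | 147 and 21 | 273 (147 = 21·7, 273 = 21·13), every Z-linear combination of 147 and 273 is divisible by 21, so (147, 273) ⊆ (21). Therefore (147, 273) = (21), d = 21.

Final answer: (147, 273) = (21); d = 21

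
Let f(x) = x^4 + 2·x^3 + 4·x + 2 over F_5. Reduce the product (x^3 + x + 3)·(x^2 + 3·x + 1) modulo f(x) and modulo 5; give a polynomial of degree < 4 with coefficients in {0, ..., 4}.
Multiply as integer polynomials: a · b = x^5 + 3·x^4 + 2·x^3 + 6·x^2 + 10·x + 3. Reducing coefficients mod 5: a · b ≡ x^5 + 3·x^4 + 2·x^3 + x^2 + 3. Now divide by f(x) = x^4 + 2·x^3 + 4·x + 2 in F_5[x], eliminating the leading term at each step:
  leading term x^5: subtract (x)·f(x) = x^5 + 2·x^4 + 4·x^2 + 2·x, leaving x^4 + 2·x^3 + 2·x^2 + 3·x + 3 (coefficients mod 5)
  leading term x^4: subtract (1)·f(x) = x^4 + 2·x^3 + 4·x + 2, leaving 2·x^2 + 4·x + 1 (coefficients mod 5)
The degree is now < 4, so this is the remainder. Hence a · b ≡ 2·x^2 + 4·x + 1 in F_5[x]/(f).

Final answer: a · b ≡ 2·x^2 + 4·x + 1 (mod f(x))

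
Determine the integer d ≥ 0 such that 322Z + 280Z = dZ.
(322, 280) = (14); d = 14

In the PID Z, (a, b) is generated by gcd(a, b). Compute gcd(322, 280) with the extended Euclidean algorithm, tracking rows (r, s, t) with s·322 + t·280 = r:
  row A: (322, 1, 0)   [1·322 + 0·280 = 322]
  row B: (280, 0, 1)   [0·322 + 1·280 = 280]
  322 = 1·280 + 42   → row C = row A − 1·row B = (42, 1, −1)   [check: 1·322 − 1·280 = 42]
  280 = 6·42 + 28   → row D = row B − 6·row C = (28, −6, 7)   [check: −6·322 + 7·280 = 28]
  42 = 1·28 + 14   → row E = row C − 1·row D = (14, 7, −8)   [check: 7·322 − 8·280 = 14]
  28 = 2·14 + 0   → remainder 0, stop. gcd = 14 (last nonzero row E).
So gcd(322, 280) = 14, with Bézout identity 7·322 − 8·280 = 14. Containment (⊇): the Bézout identity exhibits 14 as an element of (322, 280), giving (14) ⊆ (322, 280). Containment (⊆): since 14 | 322 and 14 | 280 (322 = 14·23, 280 = 14·20), every Z-linear combination of 322 and 280 is divisible by 14, so (322, 280) ⊆ (14). Therefore (322, 280) = (14), d = 14.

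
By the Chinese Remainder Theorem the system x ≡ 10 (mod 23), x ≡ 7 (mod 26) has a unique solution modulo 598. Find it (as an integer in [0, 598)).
The moduli 23, 26 are pairwise coprime, so by the CRT there is a unique solution mod 23·26 = 598.
Solve by successive substitution. Start with x ≡ 10 (mod 23).
  Combine with x ≡ 7 (mod 26): write x = 10 + 23·t and require 10 + 23·t ≡ 7 (mod 26), i.e. 23·t ≡ 7 − 10 ≡ 23 (mod 26). Since 23^(−1) ≡ 17 (mod 26), t ≡ 17·23 ≡ 1 (mod 26). So x ≡ 10 + 23·1 = 33 (mod 598).
Unique solution in [0, 598): x = 33.

Final answer: x ≡ 33 (mod 598); the representative in [0, 598) is 33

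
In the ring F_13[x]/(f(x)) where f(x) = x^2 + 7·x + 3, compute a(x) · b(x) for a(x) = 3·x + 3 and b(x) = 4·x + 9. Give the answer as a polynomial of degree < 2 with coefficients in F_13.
a · b ≡ 7·x + 4 (mod f(x))

Multiply as integer polynomials: a · b = 12·x^2 + 39·x + 27. Reducing coefficients mod 13: a · b ≡ 12·x^2 + 1. Now divide by f(x) = x^2 + 7·x + 3 in F_13[x], eliminating the leading term at each step:
  leading term 12·x^2: subtract (12)·f(x) = 12·x^2 + 6·x + 10, leaving 7·x + 4 (coefficients mod 13)
The degree is now < 2, so this is the remainder. Hence a · b ≡ 7·x + 4 in F_13[x]/(f).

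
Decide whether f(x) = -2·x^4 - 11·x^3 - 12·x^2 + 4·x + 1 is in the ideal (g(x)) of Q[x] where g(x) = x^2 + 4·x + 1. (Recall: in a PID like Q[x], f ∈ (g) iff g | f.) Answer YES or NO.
In Q[x] the ideal (g) consists of all multiples of g, so f ∈ (g) iff g | f, i.e. iff the remainder of f on division by g is 0. Divide f by g (g is monic, so eliminate the leading term of the running remainder at each step):
  leading term -2·x^4: subtract (-2·x^2)·g(x) = -2·x^4 - 8·x^3 - 2·x^2, leaving -3·x^3 - 10·x^2 + 4·x + 1
  leading term -3·x^3: subtract (-3·x)·g(x) = -3·x^3 - 12·x^2 - 3·x, leaving 2·x^2 + 7·x + 1
  leading term 2·x^2: subtract (2)·g(x) = 2·x^2 + 8·x + 2, leaving -x - 1
The remainder r(x) = -x - 1 ≠ 0 (and deg r < deg g), so g ∤ f, i.e. f ∉ (g).

Final answer: NO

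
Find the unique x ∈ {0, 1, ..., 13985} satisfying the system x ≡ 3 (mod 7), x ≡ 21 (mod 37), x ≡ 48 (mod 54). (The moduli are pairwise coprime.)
The moduli 7, 37, 54 are pairwise coprime, so by the CRT there is a unique solution mod 7·37·54 = 13986.
Solve by successive substitution. Start with x ≡ 3 (mod 7).
  Combine with x ≡ 21 (mod 37): write x = 3 + 7·t and require 3 + 7·t ≡ 21 (mod 37), i.e. 7·t ≡ 21 − 3 ≡ 18 (mod 37). Since 7^(−1) ≡ 16 (mod 37), t ≡ 16·18 ≡ 29 (mod 37). So x ≡ 3 + 7·29 = 206 (mod 259).
  Combine with x ≡ 48 (mod 54): write x = 206 + 259·t and require 206 + 259·t ≡ 48 (mod 54), i.e. 259·t ≡ 48 − 206 ≡ 4 (mod 54). Since 259^(−1) ≡ 49 (mod 54) (259 ≡ 43 (mod 54)), t ≡ 49·4 ≡ 34 (mod 54). So x ≡ 206 + 259·34 = 9012 (mod 13986).
Unique solution in [0, 13986): x = 9012.

Final answer: x ≡ 9012 (mod 13986); the representative in [0, 13986) is 9012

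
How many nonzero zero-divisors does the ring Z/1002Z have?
Z/1002Z has 669 nonzero zero-divisors

In Z/1002Z each nonzero element is either a unit (gcd with 1002 is 1) or a zero-divisor (gcd > 1). The number of units is φ(1002): factorise 1002 = 2 · 3 · 167, so φ(1002) = (2 − 1) · (3 − 1) · (167 − 1) = 1 · 2 · 166 = 332. The nonzero elements number 1002 − 1 = 1001. Hence the nonzero zero-divisors number 1001 − 332 = 669.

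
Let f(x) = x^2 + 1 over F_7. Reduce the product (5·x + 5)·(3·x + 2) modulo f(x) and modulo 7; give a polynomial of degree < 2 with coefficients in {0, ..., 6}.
Multiply as integer polynomials: a · b = 15·x^2 + 25·x + 10. Reducing coefficients mod 7: a · b ≡ x^2 + 4·x + 3. Now divide by f(x) = x^2 + 1 in F_7[x], eliminating the leading term at each step:
  leading term x^2: subtract (1)·f(x) = x^2 + 1, leaving 4·x + 2 (coefficients mod 7)
The degree is now < 2, so this is the remainder. Hence a · b ≡ 4·x + 2 in F_7[x]/(f).

Final answer: a · b ≡ 4·x + 2 (mod f(x))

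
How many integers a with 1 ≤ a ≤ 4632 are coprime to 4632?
1536

The number of a ∈ {1, ..., 4632} with gcd(a, 4632) = 1 is by definition Euler's totient φ(4632). φ is multiplicative, with φ(p^e) = p^e − p^(e−1). Factorise 4632 = 2^3 · 3 · 193. Then
  φ(4632) = (2^3 − 2^2) · (3 − 1) · (193 − 1) = 4 · 2 · 192 = 1536.
So there are 1536 such integers.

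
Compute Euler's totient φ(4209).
φ(4209) = 2640

φ is multiplicative, with φ(p^e) = p^e − p^(e−1). Factorise 4209 = 3 · 23 · 61. Then
  φ(4209) = (3 − 1) · (23 − 1) · (61 − 1) = 2 · 22 · 60 = 2640.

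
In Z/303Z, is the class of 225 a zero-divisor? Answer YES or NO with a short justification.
YES

gcd(225, 303) = 3 > 1, so 225 is not a unit in Z/303Z. In Z/nZ every nonzero non-unit is a zero-divisor: explicitly, take b = 303/gcd = 101 ≠ 0 (mod 303); then 225·101 = 22725 = 75·303, i.e. 225·101 ≡ 0 (mod 303). So 225 is a zero-divisor.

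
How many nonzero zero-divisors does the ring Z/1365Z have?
In Z/1365Z each nonzero element is either a unit (gcd with 1365 is 1) or a zero-divisor (gcd > 1). The number of units is φ(1365): factorise 1365 = 3 · 5 · 7 · 13, so φ(1365) = (3 − 1) · (5 − 1) · (7 − 1) · (13 − 1) = 2 · 4 · 6 · 12 = 576. The nonzero elements number 1365 − 1 = 1364. Hence the nonzero zero-divisors number 1364 − 576 = 788.

Final answer: Z/1365Z has 788 nonzero zero-divisors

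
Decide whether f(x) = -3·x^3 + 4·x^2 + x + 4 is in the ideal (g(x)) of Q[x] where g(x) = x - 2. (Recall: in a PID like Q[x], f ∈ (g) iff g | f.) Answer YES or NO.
NO

In Q[x] the ideal (g) consists of all multiples of g, so f ∈ (g) iff g | f, i.e. iff the remainder of f on division by g is 0. Divide f by g (g is monic, so eliminate the leading term of the running remainder at each step):
  leading term -3·x^3: subtract (-3·x^2)·g(x) = -3·x^3 + 6·x^2, leaving -2·x^2 + x + 4
  leading term -2·x^2: subtract (-2·x)·g(x) = -2·x^2 + 4·x, leaving 4 - 3·x
  leading term -3·x: subtract (-3)·g(x) = 6 - 3·x, leaving -2
The remainder r(x) = -2 ≠ 0 (and deg r < deg g), so g ∤ f, i.e. f ∉ (g).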